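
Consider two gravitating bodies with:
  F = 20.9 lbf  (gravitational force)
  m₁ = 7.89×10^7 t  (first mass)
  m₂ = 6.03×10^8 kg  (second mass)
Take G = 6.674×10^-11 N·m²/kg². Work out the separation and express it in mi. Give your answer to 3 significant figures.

From Newton's law of gravitation: r = √(G·m₁m₂/F).
F = 20.9 lbf = 92.97 N; m₁ = 7.89×10^7 t = 7.890×10^10 kg; m₂ = 6.03×10^8 kg; G = 6.674×10^-11 N·m²/kg².
r = 5844 m
5844 m × (1 mi / 1609 m) = 3.631 mi

3.63 mi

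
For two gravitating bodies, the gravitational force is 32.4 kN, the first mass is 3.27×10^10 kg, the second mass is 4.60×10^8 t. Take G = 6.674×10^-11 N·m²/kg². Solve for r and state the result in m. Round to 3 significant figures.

From Newton's law of gravitation: r = √(G·m₁m₂/F).
F = 32.4 kN = 32400 N; m₁ = 3.27×10^10 kg; m₂ = 4.60×10^8 t = 4.600×10^11 kg; G = 6.674×10^-11 N·m²/kg².
r = 5566 m

5570 m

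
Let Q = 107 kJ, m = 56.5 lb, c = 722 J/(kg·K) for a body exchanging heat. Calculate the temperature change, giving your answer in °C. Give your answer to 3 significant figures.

5.78 °C

Rearranging Q = m·c·ΔT for ΔT: ΔT = Q/(m·c).
Q = 107 kJ = 1.070×10^5 J; m = 56.5 lb = 25.63 kg; c = 722 J/(kg·K).
ΔT = 5.783 K
Since 1 °C = 1 K, 5.783 °C.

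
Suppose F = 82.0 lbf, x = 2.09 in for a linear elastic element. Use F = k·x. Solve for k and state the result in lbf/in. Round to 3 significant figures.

39.2 lbf/in

From Hooke's law: k = F/x.
F = 82.0 lbf = 364.8 N; x = 2.09 in = 0.05309 m.
k = 6871 N/m
6871 N/m × (1 lbf/in / 175.1 N/m) = 39.23 lbf/in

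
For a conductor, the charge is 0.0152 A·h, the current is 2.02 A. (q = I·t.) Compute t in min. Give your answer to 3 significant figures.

0.451 min

Solving q = I·t for t: t = q/I.
q = 0.0152 A·h = 54.72 C; I = 2.02 A.
t = 27.09 s
27.09 s × (1 min / 60.00 s) = 0.4515 min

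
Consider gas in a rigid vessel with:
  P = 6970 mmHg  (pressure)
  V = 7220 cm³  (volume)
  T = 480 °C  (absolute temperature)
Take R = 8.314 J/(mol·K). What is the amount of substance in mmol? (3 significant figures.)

Solving PV = nRT for n: n = PV/(RT).
P = 6970 mmHg = 9.293×10^5 Pa; V = 7220 cm³ = 0.007220 m³; T = 480 °C = 753.1 K; R = 8.314 J/(mol·K).
n = 1.071 mol
1.071 mol × (1 mmol / 0.001000 mol) = 1071 mmol

1070 mmol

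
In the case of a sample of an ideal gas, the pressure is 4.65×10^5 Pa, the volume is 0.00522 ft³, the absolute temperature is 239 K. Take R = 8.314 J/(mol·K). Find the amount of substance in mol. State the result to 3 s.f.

0.0346 mol

From the ideal-gas law: n = PV/(RT).
P = 4.65×10^5 Pa; V = 0.00522 ft³ = 1.478×10^-4 m³; T = 239 K; R = 8.314 J/(mol·K).
n = 0.03459 mol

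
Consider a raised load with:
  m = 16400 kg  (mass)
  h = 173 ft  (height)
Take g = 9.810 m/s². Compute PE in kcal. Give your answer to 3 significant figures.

2030 kcal

PE is given directly by: PE = mgh.
m = 16400 kg; h = 173 ft = 52.73 m; g = 9.810 m/s².
PE = 8.483×10^6 J
8.483×10^6 J × (1 kcal / 4184 J) = 2028 kcal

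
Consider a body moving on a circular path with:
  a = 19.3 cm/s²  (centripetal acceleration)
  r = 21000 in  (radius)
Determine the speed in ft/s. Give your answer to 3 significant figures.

33.3 ft/s

Rearranging a = v²/r for v: v = √(a·r).
a = 19.3 cm/s² = 0.1930 m/s²; r = 21000 in = 533.4 m.
v = 10.15 m/s
10.15 m/s × (1 ft/s / 0.3048 m/s) = 33.29 ft/s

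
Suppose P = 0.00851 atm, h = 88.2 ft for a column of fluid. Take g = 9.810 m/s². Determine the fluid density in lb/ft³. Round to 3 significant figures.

0.204 lb/ft³

Rearranging: ρ = P/(g·h).
P = 0.00851 atm = 862.3 Pa; h = 88.2 ft = 26.88 m; g = 9.810 m/s².
ρ = 3.270 kg/m³
3.270 kg/m³ × (1 lb/ft³ / 16.02 kg/m³) = 0.2041 lb/ft³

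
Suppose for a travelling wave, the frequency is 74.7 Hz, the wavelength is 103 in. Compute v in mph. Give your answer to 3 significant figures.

437 mph

Directly: v = fλ.
f = 74.7 Hz; λ = 103 in = 2.616 m.
v = 195.4 m/s
195.4 m/s × (1 mph / 0.4470 m/s) = 437.2 mph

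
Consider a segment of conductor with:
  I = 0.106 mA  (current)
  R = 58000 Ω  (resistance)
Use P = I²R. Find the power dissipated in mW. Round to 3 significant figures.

P is given directly by: P = I²R.
I = 0.106 mA = 1.060×10^-4 A; R = 58000 Ω.
P = 6.517×10^-4 W
6.517×10^-4 W × (1 mW / 0.001000 W) = 0.6517 mW

0.652 mW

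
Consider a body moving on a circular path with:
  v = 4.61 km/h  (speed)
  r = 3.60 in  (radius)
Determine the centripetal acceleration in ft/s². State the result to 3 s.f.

Directly: a = v²/r.
v = 4.61 km/h = 1.281 m/s; r = 3.60 in = 0.09144 m.
a = 17.93 m/s²
17.93 m/s² × (1 ft/s² / 0.3048 m/s²) = 58.84 ft/s²

58.8 ft/s²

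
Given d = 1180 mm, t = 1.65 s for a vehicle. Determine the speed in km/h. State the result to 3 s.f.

Directly: v = d/t.
d = 1180 mm = 1.180 m; t = 1.65 s.
v = 0.7152 m/s
0.7152 m/s × (1 km/h / 0.2778 m/s) = 2.575 km/h

2.57 km/h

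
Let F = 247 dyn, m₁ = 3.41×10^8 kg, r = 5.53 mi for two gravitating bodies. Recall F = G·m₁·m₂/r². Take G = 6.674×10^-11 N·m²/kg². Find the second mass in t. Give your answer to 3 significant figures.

Rearranging F = G·m₁·m₂/r² for m₂: m₂ = F·r²/(G·m₁).
F = 247 dyn = 0.002470 N; m₁ = 3.41×10^8 kg; r = 5.53 mi = 8900 m; G = 6.674×10^-11 N·m²/kg².
m₂ = 8.596×10^6 kg
8.596×10^6 kg × (1 t / 1000 kg) = 8596 t

8600 t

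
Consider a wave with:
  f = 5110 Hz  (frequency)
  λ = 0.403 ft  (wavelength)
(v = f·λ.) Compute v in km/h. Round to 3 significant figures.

v is given directly by: v = fλ.
f = 5110 Hz; λ = 0.403 ft = 0.1228 m.
v = 627.7 m/s
627.7 m/s × (1 km/h / 0.2778 m/s) = 2260 km/h

2260 km/h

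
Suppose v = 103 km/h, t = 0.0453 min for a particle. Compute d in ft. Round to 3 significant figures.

Rearranging: d = v·t.
v = 103 km/h = 28.61 m/s; t = 0.0453 min = 2.718 s.
d = 77.77 m
77.77 m × (1 ft / 0.3048 m) = 255.1 ft

255 ft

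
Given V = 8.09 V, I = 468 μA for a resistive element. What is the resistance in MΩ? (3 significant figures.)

Rearranging V = I·R for R: R = V/I.
V = 8.09 V; I = 468 μA = 4.680×10^-4 A.
R = 17286 Ω
17286 Ω × (1 MΩ / 1.000×10^6 Ω) = 0.01729 MΩ

0.0173 MΩ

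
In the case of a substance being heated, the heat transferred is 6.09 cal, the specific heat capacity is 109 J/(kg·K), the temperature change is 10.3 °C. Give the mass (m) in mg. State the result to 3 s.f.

22700 mg

Solving Q = m·c·ΔT for m: m = Q/(c·ΔT).
Q = 6.09 cal = 25.48 J; c = 109 J/(kg·K); ΔT = 10.3 °C = 10.30 K.
m = 0.02270 kg
0.02270 kg × (1 mg / 1.000×10^-6 kg) = 22696 mg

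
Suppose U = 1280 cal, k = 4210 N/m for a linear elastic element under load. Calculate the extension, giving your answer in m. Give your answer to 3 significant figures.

Rearranging U = ½k·x² for x: x = √(2U/k).
U = 1280 cal = 5356 J; k = 4210 N/m.
x = 1.595 m

1.60 m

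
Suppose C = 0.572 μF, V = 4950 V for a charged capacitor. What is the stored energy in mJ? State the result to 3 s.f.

7010 mJ

E is given directly by: E = ½CV².
C = 0.572 μF = 5.720×10^-7 F; V = 4950 V.
E = 7.008 J  (the unit combination reduces to kg·m²/s² = J)
7.008 J × (1 mJ / 0.001000 J) = 7008 mJ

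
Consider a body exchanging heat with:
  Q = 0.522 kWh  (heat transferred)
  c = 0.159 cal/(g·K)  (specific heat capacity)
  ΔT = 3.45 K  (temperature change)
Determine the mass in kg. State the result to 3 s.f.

Rearranging: m = Q/(c·ΔT).
Q = 0.522 kWh = 1.879×10^6 J; c = 0.159 cal/(g·K) = 665.3 J/(kg·K); ΔT = 3.45 K.
m = 818.8 kg

819 kg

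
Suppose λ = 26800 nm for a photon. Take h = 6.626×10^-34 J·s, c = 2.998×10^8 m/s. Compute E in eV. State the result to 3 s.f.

0.0463 eV

E is given directly by: E = hc/λ.
λ = 26800 nm = 2.680×10^-5 m; h = 6.626×10^-34 J·s; c = 2.998×10^8 m/s.
E = 7.412×10^-21 J
7.412×10^-21 J × (1 eV / 1.602×10^-19 J) = 0.04626 eV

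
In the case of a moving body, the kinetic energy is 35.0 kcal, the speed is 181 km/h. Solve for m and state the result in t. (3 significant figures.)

Rearranging: m = 2·KE/v².
KE = 35.0 kcal = 1.464×10^5 J; v = 181 km/h = 50.28 m/s.
m = 115.9 kg
115.9 kg × (1 t / 1000 kg) = 0.1159 t

0.116 t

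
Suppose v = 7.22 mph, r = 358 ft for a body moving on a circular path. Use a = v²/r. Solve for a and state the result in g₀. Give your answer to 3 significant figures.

0.00974 g₀

a is given directly by: a = v²/r.
v = 7.22 mph = 3.228 m/s; r = 358 ft = 109.1 m.
a = 0.09547 m/s²
0.09547 m/s² × (1 g₀ / 9.807 m/s²) = 0.009735 g₀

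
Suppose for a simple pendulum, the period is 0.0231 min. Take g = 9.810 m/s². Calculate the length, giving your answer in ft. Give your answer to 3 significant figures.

1.57 ft

Rearranging T = 2π√(L/g) for L: L = g·(T/2π)².
T = 0.0231 min = 1.386 s; g = 9.810 m/s².
L = 0.4773 m
0.4773 m × (1 ft / 0.3048 m) = 1.566 ft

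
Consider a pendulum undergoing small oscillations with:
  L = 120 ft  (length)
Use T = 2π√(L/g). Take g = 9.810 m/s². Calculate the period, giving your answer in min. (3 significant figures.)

0.202 min

T is given directly by: T = 2π√(L/g).
L = 120 ft = 36.58 m; g = 9.810 m/s².
T = 12.13 s
12.13 s × (1 min / 60.00 s) = 0.2022 min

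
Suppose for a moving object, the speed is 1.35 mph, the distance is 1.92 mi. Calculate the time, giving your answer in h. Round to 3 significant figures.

Solving v = d/t for t: t = d/v.
v = 1.35 mph = 0.6035 m/s; d = 1.92 mi = 3090 m.
t = 5120 s
5120 s × (1 h / 3600 s) = 1.422 h

1.42 h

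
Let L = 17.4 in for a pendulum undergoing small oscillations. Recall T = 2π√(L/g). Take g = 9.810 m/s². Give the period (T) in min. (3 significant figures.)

0.0222 min

Directly: T = 2π√(L/g).
L = 17.4 in = 0.4420 m; g = 9.810 m/s².
T = 1.334 s
1.334 s × (1 min / 60.00 s) = 0.02223 min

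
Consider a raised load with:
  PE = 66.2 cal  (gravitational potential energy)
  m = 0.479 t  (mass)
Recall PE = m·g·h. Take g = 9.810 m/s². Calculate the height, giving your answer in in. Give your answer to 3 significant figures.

2.32 in

Solving PE = m·g·h for h: h = PE/(m·g).
PE = 66.2 cal = 277.0 J; m = 0.479 t = 479.0 kg; g = 9.810 m/s².
h = 0.05894 m
0.05894 m × (1 in / 0.02540 m) = 2.321 in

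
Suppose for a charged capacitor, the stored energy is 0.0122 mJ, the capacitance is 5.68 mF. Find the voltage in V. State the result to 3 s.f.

Solving E = ½C·V² for V: V = √(2E/C).
E = 0.0122 mJ = 1.220×10^-5 J; C = 5.68 mF = 0.005680 F.
V = 0.06554 V

0.0655 V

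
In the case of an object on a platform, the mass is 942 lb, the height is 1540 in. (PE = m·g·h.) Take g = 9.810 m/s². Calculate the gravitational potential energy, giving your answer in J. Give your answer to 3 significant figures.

1.64×10^5 J

PE is given directly by: PE = mgh.
m = 942 lb = 427.3 kg; h = 1540 in = 39.12 m; g = 9.810 m/s².
PE = 1.640×10^5 J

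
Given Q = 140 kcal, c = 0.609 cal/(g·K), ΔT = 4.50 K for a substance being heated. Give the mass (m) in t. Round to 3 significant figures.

Rearranging: m = Q/(c·ΔT).
Q = 140 kcal = 5.858×10^5 J; c = 0.609 cal/(g·K) = 2548 J/(kg·K); ΔT = 4.50 K.
m = 51.09 kg
51.09 kg × (1 t / 1000 kg) = 0.05109 t

0.0511 t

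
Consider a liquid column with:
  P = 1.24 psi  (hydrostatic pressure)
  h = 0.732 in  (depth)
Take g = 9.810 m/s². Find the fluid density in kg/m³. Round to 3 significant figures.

Solving P = ρ·g·h for ρ: ρ = P/(g·h).
P = 1.24 psi = 8549 Pa; h = 0.732 in = 0.01859 m; g = 9.810 m/s².
ρ = 46873 kg/m³

46900 kg/m³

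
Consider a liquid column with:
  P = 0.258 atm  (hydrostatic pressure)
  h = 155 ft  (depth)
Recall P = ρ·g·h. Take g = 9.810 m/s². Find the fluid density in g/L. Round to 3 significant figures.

56.4 g/L

Rearranging P = ρ·g·h for ρ: ρ = P/(g·h).
P = 0.258 atm = 26142 Pa; h = 155 ft = 47.24 m; g = 9.810 m/s².
ρ = 56.41 kg/m³
Since 1 g/L = 1 kg/m³, 56.41 g/L.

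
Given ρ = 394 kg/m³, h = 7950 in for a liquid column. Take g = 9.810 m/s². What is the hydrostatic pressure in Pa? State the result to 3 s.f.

7.80×10^5 Pa

Directly: P = ρgh.
ρ = 394 kg/m³; h = 7950 in = 201.9 m; g = 9.810 m/s².
P = 7.805×10^5 Pa  (the unit combination reduces to kg/(m·s²) = Pa)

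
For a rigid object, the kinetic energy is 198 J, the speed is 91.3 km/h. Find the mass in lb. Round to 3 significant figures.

1.36 lb

Rearranging KE = ½mv² for m: m = 2·KE/v².
KE = 198 J; v = 91.3 km/h = 25.36 m/s.
m = 0.6157 kg
0.6157 kg × (1 lb / 0.4536 kg) = 1.357 lb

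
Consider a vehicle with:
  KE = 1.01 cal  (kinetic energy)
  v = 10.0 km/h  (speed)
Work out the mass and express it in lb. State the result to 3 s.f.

Rearranging: m = 2·KE/v².
KE = 1.01 cal = 4.226 J; v = 10.0 km/h = 2.778 m/s.
m = 1.095 kg
1.095 kg × (1 lb / 0.4536 kg) = 2.415 lb

2.41 lb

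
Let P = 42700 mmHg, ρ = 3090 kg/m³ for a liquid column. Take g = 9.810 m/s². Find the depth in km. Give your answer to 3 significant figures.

Rearranging P = ρ·g·h for h: h = P/(ρ·g).
P = 42700 mmHg = 5.693×10^6 Pa; ρ = 3090 kg/m³; g = 9.810 m/s².
h = 187.8 m
187.8 m × (1 km / 1000 m) = 0.1878 km

0.188 km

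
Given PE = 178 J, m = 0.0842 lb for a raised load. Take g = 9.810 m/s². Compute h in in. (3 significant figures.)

Solving PE = m·g·h for h: h = PE/(m·g).
PE = 178 J; m = 0.0842 lb = 0.03819 kg; g = 9.810 m/s².
h = 475.1 m
475.1 m × (1 in / 0.02540 m) = 18704 in

18700 in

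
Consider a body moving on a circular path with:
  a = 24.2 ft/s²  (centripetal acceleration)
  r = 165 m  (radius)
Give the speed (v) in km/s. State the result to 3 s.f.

0.0349 km/s

Rearranging: v = √(a·r).
a = 24.2 ft/s² = 7.376 m/s²; r = 165 m.
v = 34.89 m/s
34.89 m/s × (1 km/s / 1000 m/s) = 0.03489 km/s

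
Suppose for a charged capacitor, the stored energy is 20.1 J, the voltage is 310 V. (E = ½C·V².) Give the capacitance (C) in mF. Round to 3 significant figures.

0.418 mF

Rearranging E = ½C·V² for C: C = 2E/V².
E = 20.1 J; V = 310 V.
C = 4.183×10^-4 F
4.183×10^-4 F × (1 mF / 0.001000 F) = 0.4183 mF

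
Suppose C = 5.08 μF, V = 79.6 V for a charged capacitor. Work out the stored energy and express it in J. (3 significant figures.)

Directly: E = ½CV².
C = 5.08 μF = 5.080×10^-6 F; V = 79.6 V.
E = 0.01609 J  (the unit combination reduces to kg·m²/s² = J)

0.0161 J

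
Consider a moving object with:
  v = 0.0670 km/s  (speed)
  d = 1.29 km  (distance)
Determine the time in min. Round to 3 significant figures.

0.321 min

Solving v = d/t for t: t = d/v.
v = 0.0670 km/s = 67.00 m/s; d = 1.29 km = 1290 m.
t = 19.25 s
19.25 s × (1 min / 60.00 s) = 0.3209 min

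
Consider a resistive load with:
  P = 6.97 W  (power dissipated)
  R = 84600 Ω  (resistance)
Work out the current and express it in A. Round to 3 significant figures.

0.00908 A

Solving P = I²R for I: I = √(P/R).
P = 6.97 W; R = 84600 Ω.
I = 0.009077 A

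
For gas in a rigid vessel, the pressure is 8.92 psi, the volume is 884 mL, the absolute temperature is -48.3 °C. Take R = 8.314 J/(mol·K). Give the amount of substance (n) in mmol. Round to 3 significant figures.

From the ideal-gas law: n = PV/(RT).
P = 8.92 psi = 61501 Pa; V = 884 mL = 8.840×10^-4 m³; T = -48.3 °C = 224.8 K; R = 8.314 J/(mol·K).
n = 0.02908 mol
0.02908 mol × (1 mmol / 0.001000 mol) = 29.08 mmol

29.1 mmol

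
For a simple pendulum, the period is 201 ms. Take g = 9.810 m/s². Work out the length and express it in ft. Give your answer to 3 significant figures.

0.0329 ft

Solving T = 2π√(L/g) for L: L = g·(T/2π)².
T = 201 ms = 0.2010 s; g = 9.810 m/s².
L = 0.01004 m
0.01004 m × (1 ft / 0.3048 m) = 0.03294 ft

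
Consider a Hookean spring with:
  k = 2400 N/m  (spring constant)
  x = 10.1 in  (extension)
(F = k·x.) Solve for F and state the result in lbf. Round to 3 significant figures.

Directly: F = kx.
k = 2400 N/m; x = 10.1 in = 0.2565 m.
F = 615.7 N
615.7 N × (1 lbf / 4.448 N) = 138.4 lbf

138 lbf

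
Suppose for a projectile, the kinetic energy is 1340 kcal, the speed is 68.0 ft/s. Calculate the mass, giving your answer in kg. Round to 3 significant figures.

26100 kg

Solving KE = ½mv² for m: m = 2·KE/v².
KE = 1340 kcal = 5.607×10^6 J; v = 68.0 ft/s = 20.73 m/s.
m = 26102 kg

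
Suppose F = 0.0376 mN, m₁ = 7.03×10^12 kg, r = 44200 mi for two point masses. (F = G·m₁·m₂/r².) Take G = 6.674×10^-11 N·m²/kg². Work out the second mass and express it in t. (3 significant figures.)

4.05×10^5 t

From Newton's law of gravitation: m₂ = F·r²/(G·m₁).
F = 0.0376 mN = 3.760×10^-5 N; m₁ = 7.03×10^12 kg; r = 44200 mi = 7.113×10^7 m; G = 6.674×10^-11 N·m²/kg².
m₂ = 4.055×10^8 kg
4.055×10^8 kg × (1 t / 1000 kg) = 4.055×10^5 t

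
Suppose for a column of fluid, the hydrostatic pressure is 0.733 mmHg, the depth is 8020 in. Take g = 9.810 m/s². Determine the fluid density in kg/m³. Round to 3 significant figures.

0.0489 kg/m³

Rearranging P = ρ·g·h for ρ: ρ = P/(g·h).
P = 0.733 mmHg = 97.73 Pa; h = 8020 in = 203.7 m; g = 9.810 m/s².
ρ = 0.04890 kg/m³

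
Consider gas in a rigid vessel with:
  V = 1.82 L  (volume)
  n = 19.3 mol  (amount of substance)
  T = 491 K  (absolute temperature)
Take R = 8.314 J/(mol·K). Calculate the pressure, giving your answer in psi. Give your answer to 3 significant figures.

6280 psi

From the ideal-gas law: P = nRT/V.
V = 1.82 L = 0.001820 m³; n = 19.3 mol; T = 491 K; R = 8.314 J/(mol·K).
P = 4.329×10^7 Pa
4.329×10^7 Pa × (1 psi / 6895 Pa) = 6279 psi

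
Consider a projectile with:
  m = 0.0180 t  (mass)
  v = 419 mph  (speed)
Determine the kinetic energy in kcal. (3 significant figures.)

75.5 kcal

KE is given directly by: KE = ½mv².
m = 0.0180 t = 18.00 kg; v = 419 mph = 187.3 m/s.
KE = 3.158×10^5 J  (the unit combination reduces to kg·m²/s² = J)
3.158×10^5 J × (1 kcal / 4184 J) = 75.47 kcal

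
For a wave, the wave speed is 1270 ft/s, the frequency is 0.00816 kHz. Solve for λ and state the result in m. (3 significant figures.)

47.4 m

Rearranging: λ = v/f.
v = 1270 ft/s = 387.1 m/s; f = 0.00816 kHz = 8.160 Hz.
λ = 47.44 m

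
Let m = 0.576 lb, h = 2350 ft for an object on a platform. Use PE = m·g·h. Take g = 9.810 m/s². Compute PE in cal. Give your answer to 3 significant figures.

439 cal

Directly: PE = mgh.
m = 0.576 lb = 0.2613 kg; h = 2350 ft = 716.3 m; g = 9.810 m/s².
PE = 1836 J  (the unit combination reduces to kg·m²/s² = J)
1836 J × (1 cal / 4.184 J) = 438.8 cal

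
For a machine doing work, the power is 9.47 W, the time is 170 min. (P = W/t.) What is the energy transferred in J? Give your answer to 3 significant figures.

96600 J

Rearranging P = W/t for W: W = P·t.
P = 9.47 W; t = 170 min = 10200 s.
W = 96594 J  (the unit combination reduces to kg·m²/s² = J)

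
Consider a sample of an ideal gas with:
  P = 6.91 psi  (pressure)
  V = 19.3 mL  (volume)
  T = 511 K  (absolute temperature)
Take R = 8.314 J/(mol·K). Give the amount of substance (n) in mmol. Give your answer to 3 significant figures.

Rearranging PV = nRT for n: n = PV/(RT).
P = 6.91 psi = 47643 Pa; V = 19.3 mL = 1.930×10^-5 m³; T = 511 K; R = 8.314 J/(mol·K).
n = 2.164×10^-4 mol
2.164×10^-4 mol × (1 mmol / 0.001000 mol) = 0.2164 mmol

0.216 mmol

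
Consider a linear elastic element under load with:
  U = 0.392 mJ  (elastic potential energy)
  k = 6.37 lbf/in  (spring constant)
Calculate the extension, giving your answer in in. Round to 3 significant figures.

0.0330 in

Rearranging U = ½k·x² for x: x = √(2U/k).
U = 0.392 mJ = 3.920×10^-4 J; k = 6.37 lbf/in = 1116 N/m.
x = 8.383×10^-4 m
8.383×10^-4 m × (1 in / 0.02540 m) = 0.03300 in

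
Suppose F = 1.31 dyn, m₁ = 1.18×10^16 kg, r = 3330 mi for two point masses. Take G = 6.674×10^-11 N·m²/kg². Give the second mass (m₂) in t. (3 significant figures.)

0.478 t

From Newton's law of gravitation: m₂ = F·r²/(G·m₁).
F = 1.31 dyn = 1.310×10^-5 N; m₁ = 1.18×10^16 kg; r = 3330 mi = 5.359×10^6 m; G = 6.674×10^-11 N·m²/kg².
m₂ = 477.7 kg
477.7 kg × (1 t / 1000 kg) = 0.4777 t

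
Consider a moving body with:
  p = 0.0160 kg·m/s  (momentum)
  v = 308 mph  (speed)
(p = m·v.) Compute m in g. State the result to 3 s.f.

0.116 g

Solving p = m·v for m: m = p/v.
p = 0.0160 kg·m/s; v = 308 mph = 137.7 m/s.
m = 1.162×10^-4 kg
1.162×10^-4 kg × (1 g / 0.001000 kg) = 0.1162 g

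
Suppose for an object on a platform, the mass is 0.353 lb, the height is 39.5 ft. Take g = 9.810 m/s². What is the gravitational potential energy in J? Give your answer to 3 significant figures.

PE is given directly by: PE = mgh.
m = 0.353 lb = 0.1601 kg; h = 39.5 ft = 12.04 m; g = 9.810 m/s².
PE = 18.91 J

18.9 J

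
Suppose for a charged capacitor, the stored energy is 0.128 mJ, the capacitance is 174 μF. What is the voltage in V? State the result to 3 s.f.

1.21 V

Rearranging E = ½C·V² for V: V = √(2E/C).
E = 0.128 mJ = 1.280×10^-4 J; C = 174 μF = 1.740×10^-4 F.
V = 1.213 V  (the unit combination reduces to kg·m²/(A·s³) = V)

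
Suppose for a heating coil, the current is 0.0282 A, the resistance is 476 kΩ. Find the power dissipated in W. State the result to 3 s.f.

P is given directly by: P = I²R.
I = 0.0282 A; R = 476 kΩ = 4.760×10^5 Ω.
P = 378.5 W

379 W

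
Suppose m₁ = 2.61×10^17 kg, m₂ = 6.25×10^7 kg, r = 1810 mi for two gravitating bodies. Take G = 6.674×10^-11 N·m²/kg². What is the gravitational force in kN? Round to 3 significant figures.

From Newton's law of gravitation: F = Gm₁m₂/r².
m₁ = 2.61×10^17 kg; m₂ = 6.25×10^7 kg; r = 1810 mi = 2.913×10^6 m; G = 6.674×10^-11 N·m²/kg².
F = 128.3 N
128.3 N × (1 kN / 1000 N) = 0.1283 kN

0.128 kN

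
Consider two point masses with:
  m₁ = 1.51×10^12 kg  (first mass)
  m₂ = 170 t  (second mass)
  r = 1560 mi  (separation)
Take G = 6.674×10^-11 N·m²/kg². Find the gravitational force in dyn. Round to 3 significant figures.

From Newton's law of gravitation: F = Gm₁m₂/r².
m₁ = 1.51×10^12 kg; m₂ = 170 t = 1.700×10^5 kg; r = 1560 mi = 2.511×10^6 m; G = 6.674×10^-11 N·m²/kg².
F = 2.718×10^-6 N
2.718×10^-6 N × (1 dyn / 1.000×10^-5 N) = 0.2718 dyn

0.272 dyn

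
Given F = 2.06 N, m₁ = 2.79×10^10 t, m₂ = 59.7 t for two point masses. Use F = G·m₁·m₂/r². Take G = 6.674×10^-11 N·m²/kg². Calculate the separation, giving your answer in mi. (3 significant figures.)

From Newton's law of gravitation: r = √(G·m₁m₂/F).
F = 2.06 N; m₁ = 2.79×10^10 t = 2.790×10^13 kg; m₂ = 59.7 t = 59700 kg; G = 6.674×10^-11 N·m²/kg².
r = 7346 m
7346 m × (1 mi / 1609 m) = 4.565 mi

4.56 mi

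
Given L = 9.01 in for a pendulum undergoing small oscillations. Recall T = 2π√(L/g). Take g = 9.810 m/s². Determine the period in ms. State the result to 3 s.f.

T is given directly by: T = 2π√(L/g).
L = 9.01 in = 0.2289 m; g = 9.810 m/s².
T = 0.9597 s
0.9597 s × (1 ms / 0.001000 s) = 959.7 ms

960 ms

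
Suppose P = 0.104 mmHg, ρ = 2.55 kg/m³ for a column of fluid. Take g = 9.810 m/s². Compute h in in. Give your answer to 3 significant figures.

Rearranging: h = P/(ρ·g).
P = 0.104 mmHg = 13.87 Pa; ρ = 2.55 kg/m³; g = 9.810 m/s².
h = 0.5543 m
0.5543 m × (1 in / 0.02540 m) = 21.82 in

21.8 in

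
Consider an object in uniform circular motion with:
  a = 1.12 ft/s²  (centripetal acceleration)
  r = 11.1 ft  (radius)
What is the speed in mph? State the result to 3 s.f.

2.40 mph

Rearranging a = v²/r for v: v = √(a·r).
a = 1.12 ft/s² = 0.3414 m/s²; r = 11.1 ft = 3.383 m.
v = 1.075 m/s
1.075 m/s × (1 mph / 0.4470 m/s) = 2.404 mph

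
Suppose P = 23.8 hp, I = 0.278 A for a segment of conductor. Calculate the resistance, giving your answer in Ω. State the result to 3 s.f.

2.30×10^5 Ω

Solving P = I²R for R: R = P/I².
P = 23.8 hp = 17748 W; I = 0.278 A.
R = 2.296×10^5 Ω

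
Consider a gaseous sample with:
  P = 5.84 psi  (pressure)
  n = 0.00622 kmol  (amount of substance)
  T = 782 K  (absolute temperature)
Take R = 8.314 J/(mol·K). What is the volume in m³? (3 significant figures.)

Rearranging PV = nRT for V: V = nRT/P.
P = 5.84 psi = 40265 Pa; n = 0.00622 kmol = 6.220 mol; T = 782 K; R = 8.314 J/(mol·K).
V = 1.004 m³

1.00 m³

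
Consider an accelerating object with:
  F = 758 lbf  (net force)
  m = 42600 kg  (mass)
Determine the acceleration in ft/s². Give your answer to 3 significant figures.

Solving F = m·a for a: a = F/m.
F = 758 lbf = 3372 N; m = 42600 kg.
a = 0.07915 m/s²
0.07915 m/s² × (1 ft/s² / 0.3048 m/s²) = 0.2597 ft/s²

0.260 ft/s²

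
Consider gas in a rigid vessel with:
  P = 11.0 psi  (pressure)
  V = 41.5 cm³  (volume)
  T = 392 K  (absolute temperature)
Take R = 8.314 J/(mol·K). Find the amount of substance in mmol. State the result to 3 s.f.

0.966 mmol

Solving PV = nRT for n: n = PV/(RT).
P = 11.0 psi = 75842 Pa; V = 41.5 cm³ = 4.150×10^-5 m³; T = 392 K; R = 8.314 J/(mol·K).
n = 9.657×10^-4 mol
9.657×10^-4 mol × (1 mmol / 0.001000 mol) = 0.9657 mmol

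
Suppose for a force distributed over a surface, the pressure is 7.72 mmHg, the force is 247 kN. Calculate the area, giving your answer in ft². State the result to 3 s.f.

Rearranging P = F/A for A: A = F/P.
P = 7.72 mmHg = 1029 Pa; F = 247 kN = 2.470×10^5 N.
A = 240.0 m²
240.0 m² × (1 ft² / 0.09290 m²) = 2583 ft²

2580 ft²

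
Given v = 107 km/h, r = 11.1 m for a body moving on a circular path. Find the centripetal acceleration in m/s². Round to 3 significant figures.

Directly: a = v²/r.
v = 107 km/h = 29.72 m/s; r = 11.1 m.
a = 79.59 m/s²

79.6 m/s²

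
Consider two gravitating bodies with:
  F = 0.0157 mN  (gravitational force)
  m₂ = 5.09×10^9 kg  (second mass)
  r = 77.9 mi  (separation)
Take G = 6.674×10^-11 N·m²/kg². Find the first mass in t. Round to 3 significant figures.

726 t

From Newton's law of gravitation: m₁ = F·r²/(G·m₂).
F = 0.0157 mN = 1.570×10^-5 N; m₂ = 5.09×10^9 kg; r = 77.9 mi = 1.254×10^5 m; G = 6.674×10^-11 N·m²/kg².
m₁ = 7.264×10^5 kg
7.264×10^5 kg × (1 t / 1000 kg) = 726.4 t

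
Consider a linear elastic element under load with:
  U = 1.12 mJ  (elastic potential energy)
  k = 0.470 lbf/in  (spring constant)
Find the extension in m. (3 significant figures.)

0.00522 m

Rearranging: x = √(2U/k).
U = 1.12 mJ = 0.001120 J; k = 0.470 lbf/in = 82.31 N/m.
x = 0.005217 m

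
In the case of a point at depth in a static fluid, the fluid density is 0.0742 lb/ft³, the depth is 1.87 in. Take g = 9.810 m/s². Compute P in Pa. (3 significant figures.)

0.554 Pa

Directly: P = ρgh.
ρ = 0.0742 lb/ft³ = 1.189 kg/m³; h = 1.87 in = 0.04750 m; g = 9.810 m/s².
P = 0.5538 Pa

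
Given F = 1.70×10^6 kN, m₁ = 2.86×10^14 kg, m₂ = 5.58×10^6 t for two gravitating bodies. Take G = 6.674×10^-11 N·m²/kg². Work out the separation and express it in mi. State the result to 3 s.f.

0.156 mi

Rearranging F = G·m₁·m₂/r² for r: r = √(G·m₁m₂/F).
F = 1.70×10^6 kN = 1.700×10^9 N; m₁ = 2.86×10^14 kg; m₂ = 5.58×10^6 t = 5.580×10^9 kg; G = 6.674×10^-11 N·m²/kg².
r = 250.3 m
250.3 m × (1 mi / 1609 m) = 0.1555 mi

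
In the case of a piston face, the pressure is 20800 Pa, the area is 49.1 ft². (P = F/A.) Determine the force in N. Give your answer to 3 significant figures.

94900 N

Rearranging: F = P·A.
P = 20800 Pa; A = 49.1 ft² = 4.562 m².
F = 94880 N  (the unit combination reduces to kg·m/s² = N)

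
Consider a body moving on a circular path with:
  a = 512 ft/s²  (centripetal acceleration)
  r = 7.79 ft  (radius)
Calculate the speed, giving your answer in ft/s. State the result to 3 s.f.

63.2 ft/s

Solving a = v²/r for v: v = √(a·r).
a = 512 ft/s² = 156.1 m/s²; r = 7.79 ft = 2.374 m.
v = 19.25 m/s
19.25 m/s × (1 ft/s / 0.3048 m/s) = 63.15 ft/s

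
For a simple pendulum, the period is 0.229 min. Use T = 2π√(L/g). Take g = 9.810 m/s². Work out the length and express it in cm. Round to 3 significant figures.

Solving T = 2π√(L/g) for L: L = g·(T/2π)².
T = 0.229 min = 13.74 s; g = 9.810 m/s².
L = 46.91 m
46.91 m × (1 cm / 0.01000 m) = 4691 cm

4690 cm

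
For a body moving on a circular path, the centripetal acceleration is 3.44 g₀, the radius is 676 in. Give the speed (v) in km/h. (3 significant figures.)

86.6 km/h

Rearranging a = v²/r for v: v = √(a·r).
a = 3.44 g₀ = 33.73 m/s²; r = 676 in = 17.17 m.
v = 24.07 m/s
24.07 m/s × (1 km/h / 0.2778 m/s) = 86.64 km/h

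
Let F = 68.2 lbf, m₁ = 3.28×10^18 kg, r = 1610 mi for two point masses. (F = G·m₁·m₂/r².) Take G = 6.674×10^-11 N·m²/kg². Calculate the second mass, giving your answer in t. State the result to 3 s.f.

From Newton's law of gravitation: m₂ = F·r²/(G·m₁).
F = 68.2 lbf = 303.4 N; m₁ = 3.28×10^18 kg; r = 1610 mi = 2.591×10^6 m; G = 6.674×10^-11 N·m²/kg².
m₂ = 9.304×10^6 kg
9.304×10^6 kg × (1 t / 1000 kg) = 9304 t

9300 t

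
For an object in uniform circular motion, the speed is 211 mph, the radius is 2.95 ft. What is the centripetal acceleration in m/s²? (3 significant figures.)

9900 m/s²

a is given directly by: a = v²/r.
v = 211 mph = 94.33 m/s; r = 2.95 ft = 0.8992 m.
a = 9895 m/s²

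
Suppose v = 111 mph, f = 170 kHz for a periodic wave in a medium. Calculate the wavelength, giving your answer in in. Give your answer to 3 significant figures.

0.0115 in

Rearranging v = f·λ for λ: λ = v/f.
v = 111 mph = 49.62 m/s; f = 170 kHz = 1.700×10^5 Hz.
λ = 2.919×10^-4 m
2.919×10^-4 m × (1 in / 0.02540 m) = 0.01149 in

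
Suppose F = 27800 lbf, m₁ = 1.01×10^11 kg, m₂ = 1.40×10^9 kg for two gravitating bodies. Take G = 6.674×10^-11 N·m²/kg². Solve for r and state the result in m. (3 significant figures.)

Solving F = G·m₁·m₂/r² for r: r = √(G·m₁m₂/F).
F = 27800 lbf = 1.237×10^5 N; m₁ = 1.01×10^11 kg; m₂ = 1.40×10^9 kg; G = 6.674×10^-11 N·m²/kg².
r = 276.2 m

276 m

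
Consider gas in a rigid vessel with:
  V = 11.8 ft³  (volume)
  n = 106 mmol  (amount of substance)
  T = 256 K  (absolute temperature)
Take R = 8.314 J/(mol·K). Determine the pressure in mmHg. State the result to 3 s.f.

5.06 mmHg

Directly: P = nRT/V.
V = 11.8 ft³ = 0.3341 m³; n = 106 mmol = 0.1060 mol; T = 256 K; R = 8.314 J/(mol·K).
P = 675.2 Pa
675.2 Pa × (1 mmHg / 133.3 Pa) = 5.064 mmHg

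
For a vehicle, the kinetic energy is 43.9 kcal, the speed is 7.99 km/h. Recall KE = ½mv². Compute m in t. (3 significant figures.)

74.6 t

Solving KE = ½mv² for m: m = 2·KE/v².
KE = 43.9 kcal = 1.837×10^5 J; v = 7.99 km/h = 2.219 m/s.
m = 74576 kg
74576 kg × (1 t / 1000 kg) = 74.58 t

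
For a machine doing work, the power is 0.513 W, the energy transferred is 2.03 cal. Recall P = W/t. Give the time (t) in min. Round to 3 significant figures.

0.276 min

Solving P = W/t for t: t = W/P.
P = 0.513 W; W = 2.03 cal = 8.494 J.
t = 16.56 s
16.56 s × (1 min / 60.00 s) = 0.2759 min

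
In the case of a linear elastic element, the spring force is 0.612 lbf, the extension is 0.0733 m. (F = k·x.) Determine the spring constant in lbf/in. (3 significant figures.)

0.212 lbf/in

From Hooke's law: k = F/x.
F = 0.612 lbf = 2.722 N; x = 0.0733 m.
k = 37.14 N/m
37.14 N/m × (1 lbf/in / 175.1 N/m) = 0.2121 lbf/in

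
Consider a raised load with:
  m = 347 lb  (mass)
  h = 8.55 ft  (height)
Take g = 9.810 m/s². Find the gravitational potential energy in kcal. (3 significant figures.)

0.962 kcal

Directly: PE = mgh.
m = 347 lb = 157.4 kg; h = 8.55 ft = 2.606 m; g = 9.810 m/s².
PE = 4024 J
4024 J × (1 kcal / 4184 J) = 0.9617 kcal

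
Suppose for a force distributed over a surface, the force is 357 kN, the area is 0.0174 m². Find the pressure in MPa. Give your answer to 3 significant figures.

Directly: P = F/A.
F = 357 kN = 3.570×10^5 N; A = 0.0174 m².
P = 2.052×10^7 Pa
2.052×10^7 Pa × (1 MPa / 1.000×10^6 Pa) = 20.52 MPa

20.5 MPa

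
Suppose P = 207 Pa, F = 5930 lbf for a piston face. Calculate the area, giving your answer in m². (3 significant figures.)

Rearranging P = F/A for A: A = F/P.
P = 207 Pa; F = 5930 lbf = 26378 N.
A = 127.4 m²

127 m²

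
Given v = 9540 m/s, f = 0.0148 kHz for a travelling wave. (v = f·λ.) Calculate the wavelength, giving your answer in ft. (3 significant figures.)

2110 ft

Solving v = f·λ for λ: λ = v/f.
v = 9540 m/s; f = 0.0148 kHz = 14.80 Hz.
λ = 644.6 m
644.6 m × (1 ft / 0.3048 m) = 2115 ft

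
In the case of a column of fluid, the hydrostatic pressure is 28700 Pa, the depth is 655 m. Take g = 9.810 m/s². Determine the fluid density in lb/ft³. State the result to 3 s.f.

0.279 lb/ft³

Rearranging: ρ = P/(g·h).
P = 28700 Pa; h = 655 m; g = 9.810 m/s².
ρ = 4.467 kg/m³
4.467 kg/m³ × (1 lb/ft³ / 16.02 kg/m³) = 0.2788 lb/ft³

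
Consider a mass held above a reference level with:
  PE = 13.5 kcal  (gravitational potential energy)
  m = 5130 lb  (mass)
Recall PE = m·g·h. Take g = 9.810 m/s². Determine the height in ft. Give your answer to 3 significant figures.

Solving PE = m·g·h for h: h = PE/(m·g).
PE = 13.5 kcal = 56484 J; m = 5130 lb = 2327 kg; g = 9.810 m/s².
h = 2.474 m
2.474 m × (1 ft / 0.3048 m) = 8.118 ft

8.12 ft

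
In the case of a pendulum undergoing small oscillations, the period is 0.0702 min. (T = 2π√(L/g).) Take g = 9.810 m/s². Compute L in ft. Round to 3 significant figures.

Solving T = 2π√(L/g) for L: L = g·(T/2π)².
T = 0.0702 min = 4.212 s; g = 9.810 m/s².
L = 4.408 m
4.408 m × (1 ft / 0.3048 m) = 14.46 ft

14.5 ft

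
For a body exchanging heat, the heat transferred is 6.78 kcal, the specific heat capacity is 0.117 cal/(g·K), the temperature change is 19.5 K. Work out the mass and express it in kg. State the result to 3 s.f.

Rearranging: m = Q/(c·ΔT).
Q = 6.78 kcal = 28368 J; c = 0.117 cal/(g·K) = 489.5 J/(kg·K); ΔT = 19.5 K.
m = 2.972 kg

2.97 kg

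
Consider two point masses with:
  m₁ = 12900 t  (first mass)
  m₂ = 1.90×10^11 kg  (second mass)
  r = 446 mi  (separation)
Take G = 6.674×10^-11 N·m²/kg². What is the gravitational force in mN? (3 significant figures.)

F is given directly by: F = Gm₁m₂/r².
m₁ = 12900 t = 1.290×10^7 kg; m₂ = 1.90×10^11 kg; r = 446 mi = 7.178×10^5 m; G = 6.674×10^-11 N·m²/kg².
F = 3.175×10^-4 N
3.175×10^-4 N × (1 mN / 0.001000 N) = 0.3175 mN

0.318 mN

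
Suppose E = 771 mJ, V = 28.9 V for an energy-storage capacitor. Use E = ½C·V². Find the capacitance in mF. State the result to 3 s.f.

Rearranging E = ½C·V² for C: C = 2E/V².
E = 771 mJ = 0.7710 J; V = 28.9 V.
C = 0.001846 F
0.001846 F × (1 mF / 0.001000 F) = 1.846 mF

1.85 mF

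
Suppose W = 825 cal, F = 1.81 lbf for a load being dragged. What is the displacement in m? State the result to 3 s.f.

Solving W = F·d for d: d = W/F.
W = 825 cal = 3452 J; F = 1.81 lbf = 8.051 N.
d = 428.7 m

429 m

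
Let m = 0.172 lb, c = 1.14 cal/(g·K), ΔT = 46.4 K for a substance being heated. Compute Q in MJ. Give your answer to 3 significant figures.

Directly: Q = mcΔT.
m = 0.172 lb = 0.07802 kg; c = 1.14 cal/(g·K) = 4770 J/(kg·K); ΔT = 46.4 K.
Q = 17267 J
17267 J × (1 MJ / 1.000×10^6 J) = 0.01727 MJ

0.0173 MJ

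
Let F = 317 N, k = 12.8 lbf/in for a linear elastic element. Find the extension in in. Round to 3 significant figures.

5.57 in

Solving F = k·x for x: x = F/k.
F = 317 N; k = 12.8 lbf/in = 2242 N/m.
x = 0.1414 m
0.1414 m × (1 in / 0.02540 m) = 5.568 in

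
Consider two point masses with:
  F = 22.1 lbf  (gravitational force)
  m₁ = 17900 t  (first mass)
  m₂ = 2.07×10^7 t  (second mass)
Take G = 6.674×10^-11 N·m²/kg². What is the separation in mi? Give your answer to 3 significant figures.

From Newton's law of gravitation: r = √(G·m₁m₂/F).
F = 22.1 lbf = 98.31 N; m₁ = 17900 t = 1.790×10^7 kg; m₂ = 2.07×10^7 t = 2.070×10^10 kg; G = 6.674×10^-11 N·m²/kg².
r = 501.6 m
501.6 m × (1 mi / 1609 m) = 0.3116 mi

0.312 mi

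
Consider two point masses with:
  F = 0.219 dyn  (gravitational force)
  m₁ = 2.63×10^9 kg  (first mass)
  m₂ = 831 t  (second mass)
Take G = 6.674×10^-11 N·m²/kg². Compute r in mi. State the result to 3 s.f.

160 mi

Rearranging F = G·m₁·m₂/r² for r: r = √(G·m₁m₂/F).
F = 0.219 dyn = 2.190×10^-6 N; m₁ = 2.63×10^9 kg; m₂ = 831 t = 8.310×10^5 kg; G = 6.674×10^-11 N·m²/kg².
r = 2.581×10^5 m
2.581×10^5 m × (1 mi / 1609 m) = 160.4 mi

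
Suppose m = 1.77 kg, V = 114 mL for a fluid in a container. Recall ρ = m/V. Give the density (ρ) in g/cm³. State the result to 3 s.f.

ρ is given directly by: ρ = m/V.
m = 1.77 kg; V = 114 mL = 1.140×10^-4 m³.
ρ = 15526 kg/m³
15526 kg/m³ × (1 g/cm³ / 1000 kg/m³) = 15.53 g/cm³

15.5 g/cm³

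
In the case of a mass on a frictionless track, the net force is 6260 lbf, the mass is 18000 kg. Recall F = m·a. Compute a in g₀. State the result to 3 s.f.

From Newton's second law: a = F/m.
F = 6260 lbf = 27846 N; m = 18000 kg.
a = 1.547 m/s²
1.547 m/s² × (1 g₀ / 9.807 m/s²) = 0.1577 g₀

0.158 g₀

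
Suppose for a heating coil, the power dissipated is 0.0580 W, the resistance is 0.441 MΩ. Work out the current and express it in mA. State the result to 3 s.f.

Rearranging P = I²R for I: I = √(P/R).
P = 0.0580 W; R = 0.441 MΩ = 4.410×10^5 Ω.
I = 3.627×10^-4 A
3.627×10^-4 A × (1 mA / 0.001000 A) = 0.3627 mA

0.363 mA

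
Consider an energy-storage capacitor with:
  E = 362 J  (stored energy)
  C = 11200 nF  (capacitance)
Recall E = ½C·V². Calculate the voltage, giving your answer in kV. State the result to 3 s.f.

Rearranging: V = √(2E/C).
E = 362 J; C = 11200 nF = 1.120×10^-5 F.
V = 8040 V
8040 V × (1 kV / 1000 V) = 8.040 kV

8.04 kV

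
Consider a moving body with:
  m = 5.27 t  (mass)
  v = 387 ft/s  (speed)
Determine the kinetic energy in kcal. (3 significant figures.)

Directly: KE = ½mv².
m = 5.27 t = 5270 kg; v = 387 ft/s = 118.0 m/s.
KE = 3.666×10^7 J
3.666×10^7 J × (1 kcal / 4184 J) = 8763 kcal

8760 kcal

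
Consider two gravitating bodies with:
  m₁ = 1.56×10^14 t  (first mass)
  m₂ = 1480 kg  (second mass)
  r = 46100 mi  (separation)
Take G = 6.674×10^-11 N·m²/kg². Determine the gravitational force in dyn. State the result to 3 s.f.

Directly: F = Gm₁m₂/r².
m₁ = 1.56×10^14 t = 1.560×10^17 kg; m₂ = 1480 kg; r = 46100 mi = 7.419×10^7 m; G = 6.674×10^-11 N·m²/kg².
F = 2.799×10^-6 N
2.799×10^-6 N × (1 dyn / 1.000×10^-5 N) = 0.2799 dyn

0.280 dyn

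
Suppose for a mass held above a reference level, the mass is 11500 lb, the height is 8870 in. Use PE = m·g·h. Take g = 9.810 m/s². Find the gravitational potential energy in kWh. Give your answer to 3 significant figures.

3.20 kWh

PE is given directly by: PE = mgh.
m = 11500 lb = 5216 kg; h = 8870 in = 225.3 m; g = 9.810 m/s².
PE = 1.153×10^7 J
1.153×10^7 J × (1 kWh / 3.600×10^6 J) = 3.202 kWh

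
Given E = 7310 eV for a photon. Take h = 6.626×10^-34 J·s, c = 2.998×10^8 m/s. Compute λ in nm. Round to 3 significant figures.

0.170 nm

Rearranging: λ = hc/E.
E = 7310 eV = 1.171×10^-15 J; h = 6.626×10^-34 J·s; c = 2.998×10^8 m/s.
λ = 1.696×10^-10 m
1.696×10^-10 m × (1 nm / 1.000×10^-9 m) = 0.1696 nm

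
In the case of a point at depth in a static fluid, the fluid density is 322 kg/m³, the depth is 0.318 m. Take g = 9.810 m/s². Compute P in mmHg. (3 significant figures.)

Directly: P = ρgh.
ρ = 322 kg/m³; h = 0.318 m; g = 9.810 m/s².
P = 1005 Pa
1005 Pa × (1 mmHg / 133.3 Pa) = 7.534 mmHg

7.53 mmHg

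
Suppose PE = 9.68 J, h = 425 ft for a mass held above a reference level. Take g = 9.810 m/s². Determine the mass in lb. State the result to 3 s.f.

Rearranging: m = PE/(g·h).
PE = 9.68 J; h = 425 ft = 129.5 m; g = 9.810 m/s².
m = 0.007617 kg
0.007617 kg × (1 lb / 0.4536 kg) = 0.01679 lb

0.0168 lb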